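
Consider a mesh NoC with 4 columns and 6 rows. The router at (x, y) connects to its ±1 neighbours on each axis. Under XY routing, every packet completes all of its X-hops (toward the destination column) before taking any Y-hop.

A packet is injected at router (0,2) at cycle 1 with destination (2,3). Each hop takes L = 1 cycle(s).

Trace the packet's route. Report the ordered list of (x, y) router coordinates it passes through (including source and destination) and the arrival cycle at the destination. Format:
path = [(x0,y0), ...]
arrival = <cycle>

path = [(0,2), (1,2), (2,2), (2,3)]
arrival = 4

[0] x=0 y=2 t=1
[1] x=1 y=2 t=2 →E
[2] x=2 y=2 t=3 →E
[3] x=2 y=3 t=4 →N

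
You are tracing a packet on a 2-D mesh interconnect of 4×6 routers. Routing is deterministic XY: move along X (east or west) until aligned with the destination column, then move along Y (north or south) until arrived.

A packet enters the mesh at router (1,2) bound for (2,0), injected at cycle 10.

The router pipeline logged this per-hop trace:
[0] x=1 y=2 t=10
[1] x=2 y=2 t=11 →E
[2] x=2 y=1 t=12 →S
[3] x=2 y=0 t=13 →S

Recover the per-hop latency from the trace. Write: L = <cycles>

L = 1

Between hops 0 and 1 the cycle counter advances 11 − 10 = 1.
Each hop adds L, hence L = 1.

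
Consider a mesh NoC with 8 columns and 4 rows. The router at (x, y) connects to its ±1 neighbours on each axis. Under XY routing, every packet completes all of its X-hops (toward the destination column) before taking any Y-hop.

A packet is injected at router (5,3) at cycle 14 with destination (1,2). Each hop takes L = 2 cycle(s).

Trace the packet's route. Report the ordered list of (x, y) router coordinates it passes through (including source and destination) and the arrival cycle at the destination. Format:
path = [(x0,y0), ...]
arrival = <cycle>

path = [(5,3), (4,3), (3,3), (2,3), (1,3), (1,2)]
arrival = 24

  0. router=(5,3) cycle=14 (inject)
  1. router=(4,3) cycle=16 dir=W
  2. router=(3,3) cycle=18 dir=W
  3. router=(2,3) cycle=20 dir=W
  4. router=(1,3) cycle=22 dir=W
  5. router=(1,2) cycle=24 dir=S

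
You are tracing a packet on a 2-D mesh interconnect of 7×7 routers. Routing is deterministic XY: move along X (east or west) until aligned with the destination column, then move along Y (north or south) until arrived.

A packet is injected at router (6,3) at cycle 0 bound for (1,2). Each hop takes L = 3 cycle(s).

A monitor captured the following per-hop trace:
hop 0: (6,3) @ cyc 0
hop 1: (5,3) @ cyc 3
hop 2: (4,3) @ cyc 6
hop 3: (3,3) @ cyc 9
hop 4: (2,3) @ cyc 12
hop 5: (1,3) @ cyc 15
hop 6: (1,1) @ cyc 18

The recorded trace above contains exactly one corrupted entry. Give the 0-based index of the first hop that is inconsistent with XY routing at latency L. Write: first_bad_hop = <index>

first_bad_hop = 6

hop 1: step (-1,+0), +3 cyc — ok
hop 2: step (-1,+0), +3 cyc — ok
hop 3: step (-1,+0), +3 cyc — ok
hop 4: step (-1,+0), +3 cyc — ok
hop 5: step (-1,+0), +3 cyc — ok
hop 6: step (+0,-2), +3 cyc — BAD: non-unit step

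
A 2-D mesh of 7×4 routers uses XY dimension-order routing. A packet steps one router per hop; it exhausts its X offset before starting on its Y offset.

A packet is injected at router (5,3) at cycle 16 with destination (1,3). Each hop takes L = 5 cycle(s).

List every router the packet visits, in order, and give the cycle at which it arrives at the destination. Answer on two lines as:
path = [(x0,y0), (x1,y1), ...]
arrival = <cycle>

  0. router=(5,3) cycle=16 (inject)
  1. router=(4,3) cycle=21 dir=W
  2. router=(3,3) cycle=26 dir=W
  3. router=(2,3) cycle=31 dir=W
  4. router=(1,3) cycle=36 dir=W

path = [(5,3), (4,3), (3,3), (2,3), (1,3)]
arrival = 36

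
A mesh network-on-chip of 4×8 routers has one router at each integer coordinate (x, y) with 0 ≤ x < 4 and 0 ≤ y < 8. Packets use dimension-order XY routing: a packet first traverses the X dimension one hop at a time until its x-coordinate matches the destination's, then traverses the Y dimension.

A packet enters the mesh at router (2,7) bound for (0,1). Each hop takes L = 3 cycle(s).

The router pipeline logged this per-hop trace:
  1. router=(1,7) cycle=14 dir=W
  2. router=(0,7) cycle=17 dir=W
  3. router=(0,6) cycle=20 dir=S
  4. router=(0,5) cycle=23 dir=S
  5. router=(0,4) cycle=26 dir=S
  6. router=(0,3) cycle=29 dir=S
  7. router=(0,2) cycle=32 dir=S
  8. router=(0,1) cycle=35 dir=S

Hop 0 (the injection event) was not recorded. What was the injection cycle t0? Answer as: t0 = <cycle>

t0 = 11

At hop 1 the cycle is 14; in general cyc_k = t0 + kL.
t0 = cyc[1] − L = 14 − 3 = 11.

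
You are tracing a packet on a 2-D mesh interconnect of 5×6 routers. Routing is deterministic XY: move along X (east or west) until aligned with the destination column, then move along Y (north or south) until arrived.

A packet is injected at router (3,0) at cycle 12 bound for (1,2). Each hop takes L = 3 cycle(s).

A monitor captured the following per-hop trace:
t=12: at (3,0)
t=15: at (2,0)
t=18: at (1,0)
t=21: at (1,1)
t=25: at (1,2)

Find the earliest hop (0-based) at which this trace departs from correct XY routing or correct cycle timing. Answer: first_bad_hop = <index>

hop 1: step (-1,+0), +3 cyc — ok
hop 2: step (-1,+0), +3 cyc — ok
hop 3: step (+0,+1), +3 cyc — ok
hop 4: step (+0,+1), +4 cyc — BAD: Δcyc=4≠L

first_bad_hop = 4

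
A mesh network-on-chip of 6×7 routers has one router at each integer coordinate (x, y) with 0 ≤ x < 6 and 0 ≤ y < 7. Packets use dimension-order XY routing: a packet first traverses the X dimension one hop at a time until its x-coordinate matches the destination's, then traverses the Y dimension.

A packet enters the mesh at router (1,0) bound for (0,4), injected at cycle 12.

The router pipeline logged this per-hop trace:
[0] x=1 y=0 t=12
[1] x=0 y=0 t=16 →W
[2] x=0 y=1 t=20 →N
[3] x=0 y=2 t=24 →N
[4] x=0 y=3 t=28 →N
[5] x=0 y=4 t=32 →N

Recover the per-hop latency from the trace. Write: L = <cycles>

L = 4

From hop 0 (12) to hop 1 (16): +4 cycles.
That increment is L by definition: L = 4.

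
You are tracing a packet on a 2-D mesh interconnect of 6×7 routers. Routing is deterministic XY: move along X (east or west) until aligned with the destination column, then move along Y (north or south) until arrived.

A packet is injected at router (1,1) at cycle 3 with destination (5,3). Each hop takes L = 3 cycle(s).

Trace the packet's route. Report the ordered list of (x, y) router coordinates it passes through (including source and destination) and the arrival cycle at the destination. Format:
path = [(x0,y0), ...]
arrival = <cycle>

path = [(1,1), (2,1), (3,1), (4,1), (5,1), (5,2), (5,3)]
arrival = 21

[0] x=1 y=1 t=3
[1] x=2 y=1 t=6 →E
[2] x=3 y=1 t=9 →E
[3] x=4 y=1 t=12 →E
[4] x=5 y=1 t=15 →E
[5] x=5 y=2 t=18 →N
[6] x=5 y=3 t=21 →N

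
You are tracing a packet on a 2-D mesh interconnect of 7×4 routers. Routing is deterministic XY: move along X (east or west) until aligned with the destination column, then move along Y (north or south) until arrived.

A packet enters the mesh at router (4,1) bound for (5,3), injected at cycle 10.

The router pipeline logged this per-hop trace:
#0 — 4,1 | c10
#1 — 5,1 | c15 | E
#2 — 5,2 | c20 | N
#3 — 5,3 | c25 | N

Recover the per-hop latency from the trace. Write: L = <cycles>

L = 5

cyc[1] − cyc[0] = 15 − 10 = 5.
One hop costs L cycles, so L = 5.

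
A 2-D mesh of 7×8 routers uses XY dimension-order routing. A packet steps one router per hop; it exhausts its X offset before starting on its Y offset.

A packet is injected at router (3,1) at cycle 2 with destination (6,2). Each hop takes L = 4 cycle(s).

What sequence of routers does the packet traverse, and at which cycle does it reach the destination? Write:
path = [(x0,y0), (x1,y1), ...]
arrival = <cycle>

path = [(3,1), (4,1), (5,1), (6,1), (6,2)]
arrival = 18

src (3,1)  cyc=2
E→(4,1)  cyc=6
E→(5,1)  cyc=10
E→(6,1)  cyc=14
N→(6,2)  cyc=18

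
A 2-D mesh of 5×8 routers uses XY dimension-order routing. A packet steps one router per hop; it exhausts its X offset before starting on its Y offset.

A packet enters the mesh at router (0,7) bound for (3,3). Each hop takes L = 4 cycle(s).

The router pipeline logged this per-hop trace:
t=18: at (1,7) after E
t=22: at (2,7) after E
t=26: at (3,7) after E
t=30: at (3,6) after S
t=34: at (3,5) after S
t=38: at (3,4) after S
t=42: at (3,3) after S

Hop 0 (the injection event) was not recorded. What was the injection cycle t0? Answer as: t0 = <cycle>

t0 = 14

The first recorded entry is hop 1 at cycle 18.
Therefore t0 = 18 − L = 14.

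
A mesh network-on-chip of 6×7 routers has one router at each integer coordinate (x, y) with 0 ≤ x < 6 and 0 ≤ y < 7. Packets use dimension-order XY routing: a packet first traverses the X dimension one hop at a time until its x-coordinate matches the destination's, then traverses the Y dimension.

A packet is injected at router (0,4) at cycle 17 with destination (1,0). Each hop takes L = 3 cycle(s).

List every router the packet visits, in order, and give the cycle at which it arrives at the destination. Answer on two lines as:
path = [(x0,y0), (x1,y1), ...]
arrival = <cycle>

path = [(0,4), (1,4), (1,3), (1,2), (1,1), (1,0)]
arrival = 32

src (0,4)  cyc=17
E→(1,4)  cyc=20
S→(1,3)  cyc=23
S→(1,2)  cyc=26
S→(1,1)  cyc=29
S→(1,0)  cyc=32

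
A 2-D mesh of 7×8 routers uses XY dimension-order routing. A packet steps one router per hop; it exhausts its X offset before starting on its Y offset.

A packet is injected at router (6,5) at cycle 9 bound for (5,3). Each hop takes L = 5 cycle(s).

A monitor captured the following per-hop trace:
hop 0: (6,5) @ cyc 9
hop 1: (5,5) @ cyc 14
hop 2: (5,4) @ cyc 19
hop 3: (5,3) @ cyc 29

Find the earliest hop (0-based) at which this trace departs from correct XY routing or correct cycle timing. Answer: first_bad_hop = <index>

first_bad_hop = 3

  1: Δx=-1 Δy=+0 Δt=5 [ok]
  2: Δx=+0 Δy=-1 Δt=5 [ok]
  3: Δx=+0 Δy=-1 Δt=10 [BAD: Δcyc=10≠L]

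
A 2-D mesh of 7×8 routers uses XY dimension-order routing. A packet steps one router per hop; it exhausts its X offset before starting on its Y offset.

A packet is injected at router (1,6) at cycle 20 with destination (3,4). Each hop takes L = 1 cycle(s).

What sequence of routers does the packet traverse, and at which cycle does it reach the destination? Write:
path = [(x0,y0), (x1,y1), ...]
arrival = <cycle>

src (1,6)  cyc=20
E→(2,6)  cyc=21
E→(3,6)  cyc=22
S→(3,5)  cyc=23
S→(3,4)  cyc=24

path = [(1,6), (2,6), (3,6), (3,5), (3,4)]
arrival = 24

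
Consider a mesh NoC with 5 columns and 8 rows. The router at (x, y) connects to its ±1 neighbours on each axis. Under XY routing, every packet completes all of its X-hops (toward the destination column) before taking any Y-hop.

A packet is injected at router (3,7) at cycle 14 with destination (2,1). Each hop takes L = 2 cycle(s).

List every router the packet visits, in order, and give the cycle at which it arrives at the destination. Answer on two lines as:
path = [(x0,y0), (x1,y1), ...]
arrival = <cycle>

path = [(3,7), (2,7), (2,6), (2,5), (2,4), (2,3), (2,2), (2,1)]
arrival = 28

[0] x=3 y=7 t=14
[1] x=2 y=7 t=16 →W
[2] x=2 y=6 t=18 →S
[3] x=2 y=5 t=20 →S
[4] x=2 y=4 t=22 →S
[5] x=2 y=3 t=24 →S
[6] x=2 y=2 t=26 →S
[7] x=2 y=1 t=28 →S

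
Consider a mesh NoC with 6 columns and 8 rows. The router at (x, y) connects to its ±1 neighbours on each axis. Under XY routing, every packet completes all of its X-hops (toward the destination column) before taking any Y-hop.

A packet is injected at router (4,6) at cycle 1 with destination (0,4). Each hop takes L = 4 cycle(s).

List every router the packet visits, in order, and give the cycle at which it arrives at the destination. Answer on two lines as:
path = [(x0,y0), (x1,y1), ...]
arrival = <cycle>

path = [(4,6), (3,6), (2,6), (1,6), (0,6), (0,5), (0,4)]
arrival = 25

src (4,6)  cyc=1
W→(3,6)  cyc=5
W→(2,6)  cyc=9
W→(1,6)  cyc=13
W→(0,6)  cyc=17
S→(0,5)  cyc=21
S→(0,4)  cyc=25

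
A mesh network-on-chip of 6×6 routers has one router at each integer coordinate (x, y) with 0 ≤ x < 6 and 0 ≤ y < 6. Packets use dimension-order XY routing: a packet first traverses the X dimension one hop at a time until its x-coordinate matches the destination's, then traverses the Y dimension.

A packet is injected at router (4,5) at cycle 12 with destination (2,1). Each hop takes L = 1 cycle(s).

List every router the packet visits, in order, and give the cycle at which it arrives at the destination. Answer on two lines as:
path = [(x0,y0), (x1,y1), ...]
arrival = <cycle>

#0 — 4,5 | c12
#1 — 3,5 | c13 | W
#2 — 2,5 | c14 | W
#3 — 2,4 | c15 | S
#4 — 2,3 | c16 | S
#5 — 2,2 | c17 | S
#6 — 2,1 | c18 | S

path = [(4,5), (3,5), (2,5), (2,4), (2,3), (2,2), (2,1)]
arrival = 18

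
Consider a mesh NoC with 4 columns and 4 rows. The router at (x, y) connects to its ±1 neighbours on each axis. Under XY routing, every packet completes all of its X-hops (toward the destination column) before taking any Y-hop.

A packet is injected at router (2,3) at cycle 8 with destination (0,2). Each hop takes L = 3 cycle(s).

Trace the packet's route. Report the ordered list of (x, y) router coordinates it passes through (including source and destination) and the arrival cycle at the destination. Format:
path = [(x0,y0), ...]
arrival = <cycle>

hop 0: (2,3) @ cyc 8
hop 1: (1,3) @ cyc 11  [W]
hop 2: (0,3) @ cyc 14  [W]
hop 3: (0,2) @ cyc 17  [S]

path = [(2,3), (1,3), (0,3), (0,2)]
arrival = 17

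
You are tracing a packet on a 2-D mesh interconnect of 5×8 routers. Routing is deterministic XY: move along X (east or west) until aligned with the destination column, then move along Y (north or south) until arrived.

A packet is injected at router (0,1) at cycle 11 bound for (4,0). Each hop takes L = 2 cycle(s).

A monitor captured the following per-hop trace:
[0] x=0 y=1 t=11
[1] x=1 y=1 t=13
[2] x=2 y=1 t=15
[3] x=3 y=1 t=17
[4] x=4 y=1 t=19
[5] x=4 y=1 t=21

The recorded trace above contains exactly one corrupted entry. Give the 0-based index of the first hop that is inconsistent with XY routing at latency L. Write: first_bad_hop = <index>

first_bad_hop = 5

[1] (+1,+0) / 2c ⇒ ok
[2] (+1,+0) / 2c ⇒ ok
[3] (+1,+0) / 2c ⇒ ok
[4] (+1,+0) / 2c ⇒ ok
[5] (+0,+0) / 2c ⇒ BAD: non-unit step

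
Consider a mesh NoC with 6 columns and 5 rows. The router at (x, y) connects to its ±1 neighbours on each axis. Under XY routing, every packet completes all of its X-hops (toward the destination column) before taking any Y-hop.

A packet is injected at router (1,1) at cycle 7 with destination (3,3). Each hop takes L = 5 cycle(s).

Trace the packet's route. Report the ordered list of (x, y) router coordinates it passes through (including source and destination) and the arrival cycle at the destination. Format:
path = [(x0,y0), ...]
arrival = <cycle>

path = [(1,1), (2,1), (3,1), (3,2), (3,3)]
arrival = 27

  0. router=(1,1) cycle=7 (inject)
  1. router=(2,1) cycle=12 dir=E
  2. router=(3,1) cycle=17 dir=E
  3. router=(3,2) cycle=22 dir=N
  4. router=(3,3) cycle=27 dir=N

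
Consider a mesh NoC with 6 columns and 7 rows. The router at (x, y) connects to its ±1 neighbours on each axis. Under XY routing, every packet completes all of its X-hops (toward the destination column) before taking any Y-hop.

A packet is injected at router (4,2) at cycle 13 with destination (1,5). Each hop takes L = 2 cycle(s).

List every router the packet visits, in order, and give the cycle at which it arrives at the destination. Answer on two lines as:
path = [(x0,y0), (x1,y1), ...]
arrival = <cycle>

src (4,2)  cyc=13
W→(3,2)  cyc=15
W→(2,2)  cyc=17
W→(1,2)  cyc=19
N→(1,3)  cyc=21
N→(1,4)  cyc=23
N→(1,5)  cyc=25

path = [(4,2), (3,2), (2,2), (1,2), (1,3), (1,4), (1,5)]
arrival = 25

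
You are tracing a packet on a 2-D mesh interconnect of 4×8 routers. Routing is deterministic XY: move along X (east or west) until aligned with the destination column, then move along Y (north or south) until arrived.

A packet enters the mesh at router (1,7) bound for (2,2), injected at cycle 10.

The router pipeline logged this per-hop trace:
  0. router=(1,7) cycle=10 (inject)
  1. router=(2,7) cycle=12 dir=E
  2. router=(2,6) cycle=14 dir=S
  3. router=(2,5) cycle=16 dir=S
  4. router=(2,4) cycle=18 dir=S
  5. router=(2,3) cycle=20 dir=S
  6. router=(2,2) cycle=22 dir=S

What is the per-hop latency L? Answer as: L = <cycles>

L = 2

From hop 0 (10) to hop 1 (12): +2 cycles.
Each hop adds L, hence L = 2.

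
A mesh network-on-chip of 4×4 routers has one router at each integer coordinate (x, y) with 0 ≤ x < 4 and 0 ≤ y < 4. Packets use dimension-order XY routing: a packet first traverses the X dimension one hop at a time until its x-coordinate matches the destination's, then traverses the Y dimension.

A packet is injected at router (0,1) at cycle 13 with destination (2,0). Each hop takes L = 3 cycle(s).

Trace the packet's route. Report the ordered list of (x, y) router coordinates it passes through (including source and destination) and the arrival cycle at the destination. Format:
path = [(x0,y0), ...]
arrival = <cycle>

path = [(0,1), (1,1), (2,1), (2,0)]
arrival = 22

t=13: at (0,1)
t=16: at (1,1) after E
t=19: at (2,1) after E
t=22: at (2,0) after S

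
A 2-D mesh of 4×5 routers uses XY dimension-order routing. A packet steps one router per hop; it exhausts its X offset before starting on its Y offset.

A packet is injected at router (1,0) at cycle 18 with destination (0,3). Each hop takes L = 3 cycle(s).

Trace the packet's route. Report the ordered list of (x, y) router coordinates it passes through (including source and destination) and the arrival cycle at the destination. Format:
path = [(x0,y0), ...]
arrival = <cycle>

t=18: at (1,0)
t=21: at (0,0) after W
t=24: at (0,1) after N
t=27: at (0,2) after N
t=30: at (0,3) after N

path = [(1,0), (0,0), (0,1), (0,2), (0,3)]
arrival = 30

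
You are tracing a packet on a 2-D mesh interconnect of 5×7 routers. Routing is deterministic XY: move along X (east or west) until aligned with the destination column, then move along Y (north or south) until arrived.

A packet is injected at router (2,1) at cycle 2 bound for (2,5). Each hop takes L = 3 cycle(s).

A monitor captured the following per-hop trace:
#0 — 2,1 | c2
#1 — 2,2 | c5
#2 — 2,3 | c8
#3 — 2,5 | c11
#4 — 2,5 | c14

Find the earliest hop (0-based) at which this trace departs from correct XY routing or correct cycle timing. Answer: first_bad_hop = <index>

check 1→ d=(0,1) cyc+3: ok
check 2→ d=(0,1) cyc+3: ok
check 3→ d=(0,2) cyc+3: BAD: non-unit step

first_bad_hop = 3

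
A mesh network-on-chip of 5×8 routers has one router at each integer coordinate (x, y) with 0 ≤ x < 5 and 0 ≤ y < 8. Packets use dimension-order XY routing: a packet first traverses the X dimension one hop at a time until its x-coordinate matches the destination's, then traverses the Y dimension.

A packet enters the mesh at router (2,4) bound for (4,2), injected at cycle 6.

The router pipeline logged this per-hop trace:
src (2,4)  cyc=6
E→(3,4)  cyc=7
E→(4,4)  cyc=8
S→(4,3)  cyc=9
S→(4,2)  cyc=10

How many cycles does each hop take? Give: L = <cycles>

L = 1

Between hops 0 and 1 the cycle counter advances 7 − 6 = 1.
Per-hop latency L = Δcyc = 1.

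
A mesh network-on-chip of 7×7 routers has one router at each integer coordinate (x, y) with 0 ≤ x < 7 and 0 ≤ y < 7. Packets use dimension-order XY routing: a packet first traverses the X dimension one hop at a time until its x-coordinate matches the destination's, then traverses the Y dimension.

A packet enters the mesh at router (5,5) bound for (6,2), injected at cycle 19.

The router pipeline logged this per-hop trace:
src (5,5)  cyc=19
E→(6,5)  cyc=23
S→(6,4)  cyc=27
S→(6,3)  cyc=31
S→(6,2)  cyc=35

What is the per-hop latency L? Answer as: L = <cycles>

Δcyc across hop 0→1: 23 − 19 = 4.
One hop costs L cycles, so L = 4.

L = 4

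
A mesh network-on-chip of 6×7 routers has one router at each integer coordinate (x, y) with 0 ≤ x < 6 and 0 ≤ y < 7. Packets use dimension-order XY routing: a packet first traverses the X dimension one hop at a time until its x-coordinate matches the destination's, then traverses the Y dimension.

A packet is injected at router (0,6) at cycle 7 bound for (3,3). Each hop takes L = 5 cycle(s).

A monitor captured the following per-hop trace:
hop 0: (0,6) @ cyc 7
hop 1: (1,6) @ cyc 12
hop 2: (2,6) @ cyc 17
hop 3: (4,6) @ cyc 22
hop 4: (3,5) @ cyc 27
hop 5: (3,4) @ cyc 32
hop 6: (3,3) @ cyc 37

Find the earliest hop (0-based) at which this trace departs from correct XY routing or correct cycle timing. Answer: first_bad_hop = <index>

  1: Δx=+1 Δy=+0 Δt=5 [ok]
  2: Δx=+1 Δy=+0 Δt=5 [ok]
  3: Δx=+2 Δy=+0 Δt=5 [BAD: non-unit step]

first_bad_hop = 3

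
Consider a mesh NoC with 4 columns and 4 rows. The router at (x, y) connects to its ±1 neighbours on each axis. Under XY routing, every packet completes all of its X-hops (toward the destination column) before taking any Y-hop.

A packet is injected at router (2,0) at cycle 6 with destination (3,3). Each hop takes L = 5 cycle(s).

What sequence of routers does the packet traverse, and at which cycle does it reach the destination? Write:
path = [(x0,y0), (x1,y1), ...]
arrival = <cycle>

path = [(2,0), (3,0), (3,1), (3,2), (3,3)]
arrival = 26

#0 — 2,0 | c6
#1 — 3,0 | c11 | E
#2 — 3,1 | c16 | N
#3 — 3,2 | c21 | N
#4 — 3,3 | c26 | N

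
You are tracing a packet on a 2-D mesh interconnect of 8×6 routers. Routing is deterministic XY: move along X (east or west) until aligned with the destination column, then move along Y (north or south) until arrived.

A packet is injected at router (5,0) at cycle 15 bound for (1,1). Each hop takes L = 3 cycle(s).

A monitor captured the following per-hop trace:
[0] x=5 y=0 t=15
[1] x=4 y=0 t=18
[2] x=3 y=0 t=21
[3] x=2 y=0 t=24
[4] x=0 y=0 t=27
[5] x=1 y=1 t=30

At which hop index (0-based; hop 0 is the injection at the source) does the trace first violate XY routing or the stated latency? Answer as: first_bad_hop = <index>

check 1→ d=(-1,0) cyc+3: ok
check 2→ d=(-1,0) cyc+3: ok
check 3→ d=(-1,0) cyc+3: ok
check 4→ d=(-2,0) cyc+3: BAD: non-unit step

first_bad_hop = 4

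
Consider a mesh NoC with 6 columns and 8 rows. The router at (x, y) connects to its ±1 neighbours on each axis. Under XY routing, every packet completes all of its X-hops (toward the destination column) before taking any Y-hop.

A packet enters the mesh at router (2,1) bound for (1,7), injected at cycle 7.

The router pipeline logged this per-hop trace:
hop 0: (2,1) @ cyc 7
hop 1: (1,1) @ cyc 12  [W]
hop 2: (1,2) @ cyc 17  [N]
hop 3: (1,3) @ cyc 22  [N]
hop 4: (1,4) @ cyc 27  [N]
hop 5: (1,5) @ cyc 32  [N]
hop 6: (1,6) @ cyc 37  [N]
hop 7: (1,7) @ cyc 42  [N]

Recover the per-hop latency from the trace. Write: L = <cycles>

cyc[1] − cyc[0] = 12 − 7 = 5.
Per-hop latency L = Δcyc = 5.

L = 5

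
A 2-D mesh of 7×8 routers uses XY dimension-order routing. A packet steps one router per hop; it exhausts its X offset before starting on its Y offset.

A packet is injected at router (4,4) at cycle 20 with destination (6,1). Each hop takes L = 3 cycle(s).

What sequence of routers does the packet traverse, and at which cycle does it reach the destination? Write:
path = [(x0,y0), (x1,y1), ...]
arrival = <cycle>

t=20: at (4,4)
t=23: at (5,4) after E
t=26: at (6,4) after E
t=29: at (6,3) after S
t=32: at (6,2) after S
t=35: at (6,1) after S

path = [(4,4), (5,4), (6,4), (6,3), (6,2), (6,1)]
arrival = 35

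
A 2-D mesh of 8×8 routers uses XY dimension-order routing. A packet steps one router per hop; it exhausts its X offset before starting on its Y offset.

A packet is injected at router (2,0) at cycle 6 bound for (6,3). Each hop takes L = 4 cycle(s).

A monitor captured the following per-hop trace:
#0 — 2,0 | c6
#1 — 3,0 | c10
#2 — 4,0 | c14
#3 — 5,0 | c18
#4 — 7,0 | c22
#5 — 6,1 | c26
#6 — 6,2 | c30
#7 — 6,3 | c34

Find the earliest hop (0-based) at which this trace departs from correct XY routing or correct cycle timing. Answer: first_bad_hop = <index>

first_bad_hop = 4

[1] (+1,+0) / 4c ⇒ ok
[2] (+1,+0) / 4c ⇒ ok
[3] (+1,+0) / 4c ⇒ ok
[4] (+2,+0) / 4c ⇒ BAD: non-unit step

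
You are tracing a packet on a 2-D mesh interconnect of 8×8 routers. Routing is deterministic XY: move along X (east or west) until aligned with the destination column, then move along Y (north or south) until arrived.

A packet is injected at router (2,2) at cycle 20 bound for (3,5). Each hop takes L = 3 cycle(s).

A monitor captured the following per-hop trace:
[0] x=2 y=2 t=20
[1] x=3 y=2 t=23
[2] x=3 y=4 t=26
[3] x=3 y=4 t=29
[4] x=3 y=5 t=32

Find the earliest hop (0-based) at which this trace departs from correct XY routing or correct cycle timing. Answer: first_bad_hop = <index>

first_bad_hop = 2

  1: Δx=+1 Δy=+0 Δt=3 [ok]
  2: Δx=+0 Δy=+2 Δt=3 [BAD: non-unit step]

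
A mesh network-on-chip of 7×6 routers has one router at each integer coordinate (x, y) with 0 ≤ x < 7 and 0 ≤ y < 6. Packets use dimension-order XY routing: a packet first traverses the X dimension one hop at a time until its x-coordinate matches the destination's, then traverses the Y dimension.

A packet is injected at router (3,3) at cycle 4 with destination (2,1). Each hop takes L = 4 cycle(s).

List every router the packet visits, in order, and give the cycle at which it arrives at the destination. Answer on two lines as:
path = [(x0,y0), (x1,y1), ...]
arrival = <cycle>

path = [(3,3), (2,3), (2,2), (2,1)]
arrival = 16

  0. router=(3,3) cycle=4 (inject)
  1. router=(2,3) cycle=8 dir=W
  2. router=(2,2) cycle=12 dir=S
  3. router=(2,1) cycle=16 dir=S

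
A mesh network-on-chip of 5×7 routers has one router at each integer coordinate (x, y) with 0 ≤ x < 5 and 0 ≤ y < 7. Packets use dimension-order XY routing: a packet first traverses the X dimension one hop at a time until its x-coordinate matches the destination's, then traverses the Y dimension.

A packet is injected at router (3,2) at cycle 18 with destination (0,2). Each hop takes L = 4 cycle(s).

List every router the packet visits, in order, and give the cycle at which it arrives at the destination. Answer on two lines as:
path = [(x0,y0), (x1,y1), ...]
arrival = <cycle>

path = [(3,2), (2,2), (1,2), (0,2)]
arrival = 30

hop 0: (3,2) @ cyc 18
hop 1: (2,2) @ cyc 22  [W]
hop 2: (1,2) @ cyc 26  [W]
hop 3: (0,2) @ cyc 30  [W]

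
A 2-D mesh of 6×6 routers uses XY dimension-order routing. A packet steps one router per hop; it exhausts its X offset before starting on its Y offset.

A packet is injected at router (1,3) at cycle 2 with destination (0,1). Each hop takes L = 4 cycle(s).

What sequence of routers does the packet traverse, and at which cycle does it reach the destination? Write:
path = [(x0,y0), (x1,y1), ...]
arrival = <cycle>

path = [(1,3), (0,3), (0,2), (0,1)]
arrival = 14

hop 0: (1,3) @ cyc 2
hop 1: (0,3) @ cyc 6  [W]
hop 2: (0,2) @ cyc 10  [S]
hop 3: (0,1) @ cyc 14  [S]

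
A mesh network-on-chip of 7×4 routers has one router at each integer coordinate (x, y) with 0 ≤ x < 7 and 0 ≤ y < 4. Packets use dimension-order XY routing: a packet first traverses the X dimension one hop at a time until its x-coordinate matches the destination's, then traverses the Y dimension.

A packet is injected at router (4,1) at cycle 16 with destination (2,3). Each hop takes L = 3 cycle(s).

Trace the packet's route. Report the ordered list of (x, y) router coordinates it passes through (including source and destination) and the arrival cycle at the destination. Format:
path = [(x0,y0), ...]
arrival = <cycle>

src (4,1)  cyc=16
W→(3,1)  cyc=19
W→(2,1)  cyc=22
N→(2,2)  cyc=25
N→(2,3)  cyc=28

path = [(4,1), (3,1), (2,1), (2,2), (2,3)]
arrival = 28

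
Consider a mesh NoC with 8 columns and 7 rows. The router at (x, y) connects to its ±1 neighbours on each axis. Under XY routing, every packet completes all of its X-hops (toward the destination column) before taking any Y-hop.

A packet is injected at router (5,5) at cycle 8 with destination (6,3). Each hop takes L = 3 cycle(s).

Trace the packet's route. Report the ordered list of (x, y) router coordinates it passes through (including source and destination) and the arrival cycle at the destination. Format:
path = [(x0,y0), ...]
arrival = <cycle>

t=8: at (5,5)
t=11: at (6,5) after E
t=14: at (6,4) after S
t=17: at (6,3) after S

path = [(5,5), (6,5), (6,4), (6,3)]
arrival = 17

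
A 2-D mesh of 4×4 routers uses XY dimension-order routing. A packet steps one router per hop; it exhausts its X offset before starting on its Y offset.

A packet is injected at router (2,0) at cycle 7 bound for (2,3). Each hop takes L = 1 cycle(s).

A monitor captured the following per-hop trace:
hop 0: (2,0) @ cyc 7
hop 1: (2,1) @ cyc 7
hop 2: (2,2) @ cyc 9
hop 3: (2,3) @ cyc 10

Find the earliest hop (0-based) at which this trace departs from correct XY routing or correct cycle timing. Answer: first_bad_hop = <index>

first_bad_hop = 1

[1] (+0,+1) / 0c ⇒ BAD: Δcyc=0≠L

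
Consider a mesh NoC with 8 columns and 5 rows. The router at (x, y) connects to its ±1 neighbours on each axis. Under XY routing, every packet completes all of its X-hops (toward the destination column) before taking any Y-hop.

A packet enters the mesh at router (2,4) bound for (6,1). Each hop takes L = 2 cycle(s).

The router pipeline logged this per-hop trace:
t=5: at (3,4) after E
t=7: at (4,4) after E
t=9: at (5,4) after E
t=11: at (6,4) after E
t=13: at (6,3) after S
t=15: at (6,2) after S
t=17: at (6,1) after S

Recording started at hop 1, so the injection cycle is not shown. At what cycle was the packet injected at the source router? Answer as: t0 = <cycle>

The first recorded entry is hop 1 at cycle 5.
t0 = cyc[1] − L = 5 − 2 = 3.

t0 = 3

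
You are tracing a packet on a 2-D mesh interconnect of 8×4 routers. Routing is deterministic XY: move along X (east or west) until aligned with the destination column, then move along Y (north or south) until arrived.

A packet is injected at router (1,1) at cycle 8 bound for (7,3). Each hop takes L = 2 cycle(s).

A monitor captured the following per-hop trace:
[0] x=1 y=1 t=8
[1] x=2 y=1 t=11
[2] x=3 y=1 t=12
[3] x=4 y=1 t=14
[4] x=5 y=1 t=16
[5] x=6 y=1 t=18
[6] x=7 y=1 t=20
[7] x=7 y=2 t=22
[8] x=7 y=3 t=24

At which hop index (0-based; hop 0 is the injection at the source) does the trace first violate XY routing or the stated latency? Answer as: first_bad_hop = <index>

first_bad_hop = 1

  1: Δx=+1 Δy=+0 Δt=3 [BAD: Δcyc=3≠L]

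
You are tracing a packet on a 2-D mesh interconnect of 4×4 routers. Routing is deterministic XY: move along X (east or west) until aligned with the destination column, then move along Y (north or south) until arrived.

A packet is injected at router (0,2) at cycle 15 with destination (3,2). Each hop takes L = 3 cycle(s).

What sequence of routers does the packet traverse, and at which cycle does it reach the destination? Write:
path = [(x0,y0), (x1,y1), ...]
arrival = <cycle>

t=15: at (0,2)
t=18: at (1,2) after E
t=21: at (2,2) after E
t=24: at (3,2) after E

path = [(0,2), (1,2), (2,2), (3,2)]
arrival = 24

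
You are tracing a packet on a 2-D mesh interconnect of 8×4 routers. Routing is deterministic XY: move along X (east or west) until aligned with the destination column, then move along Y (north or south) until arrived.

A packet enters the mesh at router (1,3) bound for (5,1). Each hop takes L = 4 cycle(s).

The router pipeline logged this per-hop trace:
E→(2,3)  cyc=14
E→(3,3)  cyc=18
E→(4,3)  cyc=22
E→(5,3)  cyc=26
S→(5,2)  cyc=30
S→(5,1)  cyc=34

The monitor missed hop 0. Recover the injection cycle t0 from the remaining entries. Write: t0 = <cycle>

At hop 1 the cycle is 14; in general cyc_k = t0 + kL.
t0 = cyc[1] − L = 14 − 4 = 10.

t0 = 10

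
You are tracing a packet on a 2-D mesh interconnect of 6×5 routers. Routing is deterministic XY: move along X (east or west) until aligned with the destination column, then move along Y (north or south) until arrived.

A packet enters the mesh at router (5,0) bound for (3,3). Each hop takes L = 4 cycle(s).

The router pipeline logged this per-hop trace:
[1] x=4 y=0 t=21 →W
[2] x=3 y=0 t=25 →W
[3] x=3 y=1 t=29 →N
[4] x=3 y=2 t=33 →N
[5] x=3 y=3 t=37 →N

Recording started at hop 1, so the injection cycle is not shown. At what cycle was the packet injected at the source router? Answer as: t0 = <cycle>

Hop 1 reached at cycle 21; hop k is at t0 + k·L.
Therefore t0 = 21 − L = 17.

t0 = 17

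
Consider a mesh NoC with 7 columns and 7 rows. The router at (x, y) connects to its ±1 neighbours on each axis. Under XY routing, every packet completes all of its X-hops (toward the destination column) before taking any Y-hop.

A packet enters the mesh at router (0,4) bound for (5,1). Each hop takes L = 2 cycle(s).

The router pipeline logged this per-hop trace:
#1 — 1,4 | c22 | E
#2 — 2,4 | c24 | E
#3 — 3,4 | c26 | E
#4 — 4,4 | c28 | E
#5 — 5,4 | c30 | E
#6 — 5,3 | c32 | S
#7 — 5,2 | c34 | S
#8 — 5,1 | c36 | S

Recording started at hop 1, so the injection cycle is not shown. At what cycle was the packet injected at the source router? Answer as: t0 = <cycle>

t0 = 20

Hop 1 reached at cycle 22; hop k is at t0 + k·L.
So t0 = 22 − 1·2 = 20.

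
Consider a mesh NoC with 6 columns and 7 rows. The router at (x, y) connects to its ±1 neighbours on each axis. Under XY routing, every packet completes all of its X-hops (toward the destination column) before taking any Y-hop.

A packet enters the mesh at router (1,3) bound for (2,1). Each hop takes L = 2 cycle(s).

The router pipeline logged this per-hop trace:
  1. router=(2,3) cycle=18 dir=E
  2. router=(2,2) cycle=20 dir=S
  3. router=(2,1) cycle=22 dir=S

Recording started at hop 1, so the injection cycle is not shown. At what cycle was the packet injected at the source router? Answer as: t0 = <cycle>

t0 = 16

The first recorded entry is hop 1 at cycle 18.
Subtract one hop: t0 = 18 − 2 = 16.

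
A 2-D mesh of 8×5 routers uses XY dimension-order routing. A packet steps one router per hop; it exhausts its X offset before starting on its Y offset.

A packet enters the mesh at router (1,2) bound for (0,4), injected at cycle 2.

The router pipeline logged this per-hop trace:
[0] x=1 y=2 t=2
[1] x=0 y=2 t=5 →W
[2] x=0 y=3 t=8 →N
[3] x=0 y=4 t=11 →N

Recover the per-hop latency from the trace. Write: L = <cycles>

Between hops 0 and 1 the cycle counter advances 5 − 2 = 3.
Per-hop latency L = Δcyc = 3.

L = 3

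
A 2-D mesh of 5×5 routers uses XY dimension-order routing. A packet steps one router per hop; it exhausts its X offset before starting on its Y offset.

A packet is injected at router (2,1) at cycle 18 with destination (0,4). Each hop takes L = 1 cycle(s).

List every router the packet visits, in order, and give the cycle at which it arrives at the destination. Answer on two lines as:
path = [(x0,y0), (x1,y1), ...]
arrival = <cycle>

[0] x=2 y=1 t=18
[1] x=1 y=1 t=19 →W
[2] x=0 y=1 t=20 →W
[3] x=0 y=2 t=21 →N
[4] x=0 y=3 t=22 →N
[5] x=0 y=4 t=23 →N

path = [(2,1), (1,1), (0,1), (0,2), (0,3), (0,4)]
arrival = 23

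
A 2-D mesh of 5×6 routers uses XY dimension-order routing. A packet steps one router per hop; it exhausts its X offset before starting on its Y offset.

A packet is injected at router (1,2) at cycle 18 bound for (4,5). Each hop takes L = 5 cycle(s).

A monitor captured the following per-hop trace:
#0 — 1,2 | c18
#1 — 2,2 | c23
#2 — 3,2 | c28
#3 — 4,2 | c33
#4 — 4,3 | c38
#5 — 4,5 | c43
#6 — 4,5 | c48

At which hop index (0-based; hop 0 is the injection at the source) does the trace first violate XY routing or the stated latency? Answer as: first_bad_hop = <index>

first_bad_hop = 5

hop 1: step (+1,+0), +5 cyc — ok
hop 2: step (+1,+0), +5 cyc — ok
hop 3: step (+1,+0), +5 cyc — ok
hop 4: step (+0,+1), +5 cyc — ok
hop 5: step (+0,+2), +5 cyc — BAD: non-unit step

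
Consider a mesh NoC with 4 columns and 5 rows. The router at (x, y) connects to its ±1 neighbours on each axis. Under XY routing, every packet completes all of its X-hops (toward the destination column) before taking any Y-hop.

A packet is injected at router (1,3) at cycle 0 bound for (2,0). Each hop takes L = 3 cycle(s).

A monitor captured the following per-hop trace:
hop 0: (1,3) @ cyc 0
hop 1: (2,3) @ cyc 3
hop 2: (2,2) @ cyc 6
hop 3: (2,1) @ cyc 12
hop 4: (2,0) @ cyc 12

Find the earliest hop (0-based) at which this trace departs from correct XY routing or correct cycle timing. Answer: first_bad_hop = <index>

hop 1: step (+1,+0), +3 cyc — ok
hop 2: step (+0,-1), +3 cyc — ok
hop 3: step (+0,-1), +6 cyc — BAD: Δcyc=6≠L

first_bad_hop = 3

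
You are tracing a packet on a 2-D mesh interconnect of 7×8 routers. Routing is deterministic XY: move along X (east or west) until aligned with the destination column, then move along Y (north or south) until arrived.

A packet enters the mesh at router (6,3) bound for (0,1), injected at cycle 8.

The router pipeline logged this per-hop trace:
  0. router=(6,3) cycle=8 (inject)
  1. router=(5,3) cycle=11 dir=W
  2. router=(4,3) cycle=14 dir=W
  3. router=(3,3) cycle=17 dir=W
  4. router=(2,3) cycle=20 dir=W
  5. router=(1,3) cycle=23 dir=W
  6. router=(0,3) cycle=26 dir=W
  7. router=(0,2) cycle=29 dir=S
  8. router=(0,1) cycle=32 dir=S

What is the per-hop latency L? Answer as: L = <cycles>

L = 3

Δcyc across hop 0→1: 11 − 8 = 3.
One hop costs L cycles, so L = 3.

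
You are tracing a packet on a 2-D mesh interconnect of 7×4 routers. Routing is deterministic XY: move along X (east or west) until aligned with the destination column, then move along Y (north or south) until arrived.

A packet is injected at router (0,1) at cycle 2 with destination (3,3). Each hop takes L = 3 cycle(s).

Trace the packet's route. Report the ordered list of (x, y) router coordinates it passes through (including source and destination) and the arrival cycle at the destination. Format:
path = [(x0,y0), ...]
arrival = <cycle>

path = [(0,1), (1,1), (2,1), (3,1), (3,2), (3,3)]
arrival = 17

#0 — 0,1 | c2
#1 — 1,1 | c5 | E
#2 — 2,1 | c8 | E
#3 — 3,1 | c11 | E
#4 — 3,2 | c14 | N
#5 — 3,3 | c17 | N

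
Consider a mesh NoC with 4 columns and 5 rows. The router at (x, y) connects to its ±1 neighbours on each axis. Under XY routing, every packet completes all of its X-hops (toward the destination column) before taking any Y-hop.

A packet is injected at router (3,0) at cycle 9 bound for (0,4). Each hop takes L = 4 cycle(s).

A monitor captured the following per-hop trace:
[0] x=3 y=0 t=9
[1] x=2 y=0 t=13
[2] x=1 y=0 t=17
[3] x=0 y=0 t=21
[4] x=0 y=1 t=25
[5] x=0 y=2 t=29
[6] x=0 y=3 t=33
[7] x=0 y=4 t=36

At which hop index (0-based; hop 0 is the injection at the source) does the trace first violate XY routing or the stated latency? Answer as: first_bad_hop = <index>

first_bad_hop = 7

[1] (-1,+0) / 4c ⇒ ok
[2] (-1,+0) / 4c ⇒ ok
[3] (-1,+0) / 4c ⇒ ok
[4] (+0,+1) / 4c ⇒ ok
[5] (+0,+1) / 4c ⇒ ok
[6] (+0,+1) / 4c ⇒ ok
[7] (+0,+1) / 3c ⇒ BAD: Δcyc=3≠L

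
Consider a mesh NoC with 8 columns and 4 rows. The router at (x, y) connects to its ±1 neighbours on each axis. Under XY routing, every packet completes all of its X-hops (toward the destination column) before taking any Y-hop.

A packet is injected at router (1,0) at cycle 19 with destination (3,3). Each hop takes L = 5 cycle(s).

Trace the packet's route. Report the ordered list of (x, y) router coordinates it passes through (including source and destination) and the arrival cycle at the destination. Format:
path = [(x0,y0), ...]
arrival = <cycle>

src (1,0)  cyc=19
E→(2,0)  cyc=24
E→(3,0)  cyc=29
N→(3,1)  cyc=34
N→(3,2)  cyc=39
N→(3,3)  cyc=44

path = [(1,0), (2,0), (3,0), (3,1), (3,2), (3,3)]
arrival = 44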